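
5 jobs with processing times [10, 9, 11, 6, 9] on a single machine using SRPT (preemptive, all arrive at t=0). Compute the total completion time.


Since all jobs arrive at t=0, SRPT equals SPT ordering.
SPT order: [6, 9, 9, 10, 11]
Completion times:
  Job 1: p=6, C=6
  Job 2: p=9, C=15
  Job 3: p=9, C=24
  Job 4: p=10, C=34
  Job 5: p=11, C=45
Total completion time = 6 + 15 + 24 + 34 + 45 = 124

124


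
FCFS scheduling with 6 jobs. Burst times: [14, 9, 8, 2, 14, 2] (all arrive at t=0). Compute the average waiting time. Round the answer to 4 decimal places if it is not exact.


FCFS order (as given): [14, 9, 8, 2, 14, 2]
Waiting times:
  Job 1: wait = 0
  Job 2: wait = 14
  Job 3: wait = 23
  Job 4: wait = 31
  Job 5: wait = 33
  Job 6: wait = 47
Sum of waiting times = 148
Average waiting time = 148/6 = 24.6667

24.6667


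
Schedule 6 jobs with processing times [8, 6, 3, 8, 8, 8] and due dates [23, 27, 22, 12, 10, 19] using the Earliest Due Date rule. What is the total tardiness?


Sort by due date (EDD order): [(8, 10), (8, 12), (8, 19), (3, 22), (8, 23), (6, 27)]
Compute completion times and tardiness:
  Job 1: p=8, d=10, C=8, tardiness=max(0,8-10)=0
  Job 2: p=8, d=12, C=16, tardiness=max(0,16-12)=4
  Job 3: p=8, d=19, C=24, tardiness=max(0,24-19)=5
  Job 4: p=3, d=22, C=27, tardiness=max(0,27-22)=5
  Job 5: p=8, d=23, C=35, tardiness=max(0,35-23)=12
  Job 6: p=6, d=27, C=41, tardiness=max(0,41-27)=14
Total tardiness = 40

40


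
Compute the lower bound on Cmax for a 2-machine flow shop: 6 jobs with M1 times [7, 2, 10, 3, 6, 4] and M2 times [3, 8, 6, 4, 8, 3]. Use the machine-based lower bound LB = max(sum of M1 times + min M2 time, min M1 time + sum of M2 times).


LB1 = sum(M1 times) + min(M2 times) = 32 + 3 = 35
LB2 = min(M1 times) + sum(M2 times) = 2 + 32 = 34
Lower bound = max(LB1, LB2) = max(35, 34) = 35

35


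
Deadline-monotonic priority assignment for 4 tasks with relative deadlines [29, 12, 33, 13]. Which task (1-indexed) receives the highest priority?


Sort tasks by relative deadline (ascending):
  Task 2: deadline = 12
  Task 4: deadline = 13
  Task 1: deadline = 29
  Task 3: deadline = 33
Priority order (highest first): [2, 4, 1, 3]
Highest priority task = 2

2


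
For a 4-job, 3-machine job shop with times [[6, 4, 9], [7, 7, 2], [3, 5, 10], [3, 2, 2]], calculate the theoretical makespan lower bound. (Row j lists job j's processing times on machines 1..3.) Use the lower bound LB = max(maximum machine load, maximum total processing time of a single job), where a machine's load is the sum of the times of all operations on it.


Machine loads:
  Machine 1: 6 + 7 + 3 + 3 = 19
  Machine 2: 4 + 7 + 5 + 2 = 18
  Machine 3: 9 + 2 + 10 + 2 = 23
Max machine load = 23
Job totals:
  Job 1: 19
  Job 2: 16
  Job 3: 18
  Job 4: 7
Max job total = 19
Lower bound = max(23, 19) = 23

23


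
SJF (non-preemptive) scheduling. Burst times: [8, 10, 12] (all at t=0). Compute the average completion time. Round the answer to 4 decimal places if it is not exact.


SJF order (ascending): [8, 10, 12]
Completion times:
  Job 1: burst=8, C=8
  Job 2: burst=10, C=18
  Job 3: burst=12, C=30
Average completion = 56/3 = 18.6667

18.6667


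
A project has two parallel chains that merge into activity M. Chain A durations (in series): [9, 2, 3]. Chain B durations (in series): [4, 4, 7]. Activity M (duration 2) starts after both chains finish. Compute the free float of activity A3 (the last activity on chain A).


ES(A3) = sum of predecessors on chain A = 11
EF(A3) = ES + duration = 11 + 3 = 14
Successor of A3 is M. ES(M) = max(sum(A), sum(B)) = max(14, 15) = 15
Free float = ES(successor) - EF(current) = 15 - 14 = 1

1


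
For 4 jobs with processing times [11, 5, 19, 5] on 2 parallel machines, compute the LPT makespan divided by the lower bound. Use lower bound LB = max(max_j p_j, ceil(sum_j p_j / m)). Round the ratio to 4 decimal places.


LPT order: [19, 11, 5, 5]
Machine loads after assignment: [19, 21]
LPT makespan = 21
Lower bound = max(max_job, ceil(total/2)) = max(19, 20) = 20
Ratio = 21 / 20 = 1.05

1.05


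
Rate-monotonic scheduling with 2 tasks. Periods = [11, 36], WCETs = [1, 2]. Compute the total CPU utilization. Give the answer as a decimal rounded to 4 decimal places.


Compute individual utilizations (exact fractions):
  Task 1: C/T = 1/11 (approx. 0.0909)
  Task 2: C/T = 2/36 = 1/18 (approx. 0.0556)
Total utilization U = 1/11 + 1/18 = 29/198
Rounded to 4 decimal places: U = 0.1465
RM (Liu & Layland) bound for 2 tasks = 0.828427; compare with U = 29/198 (approx. 0.146465)
U <= bound, so schedulable by RM sufficient condition.

0.1465


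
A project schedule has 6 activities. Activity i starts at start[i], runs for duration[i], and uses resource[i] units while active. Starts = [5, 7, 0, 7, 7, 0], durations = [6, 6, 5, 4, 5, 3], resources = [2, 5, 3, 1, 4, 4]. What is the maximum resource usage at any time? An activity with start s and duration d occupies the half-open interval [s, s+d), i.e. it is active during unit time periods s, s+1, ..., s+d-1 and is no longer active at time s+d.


Each activity i is active on [start_i, start_i + duration_i).
Compute total resource usage per time slot:
  t=0: active resources = [3, 4], total = 7
  t=1: active resources = [3, 4], total = 7
  t=2: active resources = [3, 4], total = 7
  t=3: active resources = [3], total = 3
  t=4: active resources = [3], total = 3
  t=5: active resources = [2], total = 2
  t=6: active resources = [2], total = 2
  t=7: active resources = [2, 5, 1, 4], total = 12
  t=8: active resources = [2, 5, 1, 4], total = 12
  t=9: active resources = [2, 5, 1, 4], total = 12
  t=10: active resources = [2, 5, 1, 4], total = 12
  t=11: active resources = [5, 4], total = 9
  t=12: active resources = [5], total = 5
Peak resource demand = 12

12


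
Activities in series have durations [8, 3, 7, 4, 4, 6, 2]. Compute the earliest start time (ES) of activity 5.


Activity 5 starts after activities 1 through 4 complete.
Predecessor durations: [8, 3, 7, 4]
ES = 8 + 3 + 7 + 4 = 22

22


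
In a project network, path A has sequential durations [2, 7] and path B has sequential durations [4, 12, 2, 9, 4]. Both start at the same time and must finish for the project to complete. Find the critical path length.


Path A total = 2 + 7 = 9
Path B total = 4 + 12 + 2 + 9 + 4 = 31
Critical path = longest path = max(9, 31) = 31

31


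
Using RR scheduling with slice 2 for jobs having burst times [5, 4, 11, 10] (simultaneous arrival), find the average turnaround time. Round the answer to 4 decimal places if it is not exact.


Time quantum = 2
Execution trace:
  J1 runs 2 units, time = 2
  J2 runs 2 units, time = 4
  J3 runs 2 units, time = 6
  J4 runs 2 units, time = 8
  J1 runs 2 units, time = 10
  J2 runs 2 units, time = 12
  J3 runs 2 units, time = 14
  J4 runs 2 units, time = 16
  J1 runs 1 units, time = 17
  J3 runs 2 units, time = 19
  J4 runs 2 units, time = 21
  J3 runs 2 units, time = 23
  J4 runs 2 units, time = 25
  J3 runs 2 units, time = 27
  J4 runs 2 units, time = 29
  J3 runs 1 units, time = 30
Finish times: [17, 12, 30, 29]
Average turnaround = 88/4 = 22.0

22.0


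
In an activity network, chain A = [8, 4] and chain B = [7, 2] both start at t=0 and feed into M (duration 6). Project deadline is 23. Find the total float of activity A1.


Forward pass: ES(A1) = sum of predecessors on chain A = 0
EF = ES + duration = 0 + 8 = 8
Backward pass: LF(M) = deadline = 23; LS(M) = 23 - 6 = 17
LF(A1) = LS(M) - sum(successors on chain A) = 17 - 4 = 13
LS = LF - duration = 13 - 8 = 5
Total float = LS - ES = 5 - 0 = 5

5


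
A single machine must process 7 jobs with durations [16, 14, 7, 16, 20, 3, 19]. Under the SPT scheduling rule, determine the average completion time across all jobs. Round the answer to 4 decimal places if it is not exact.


Sort jobs by processing time (SPT order): [3, 7, 14, 16, 16, 19, 20]
Compute completion times sequentially:
  Job 1: processing = 3, completes at 3
  Job 2: processing = 7, completes at 10
  Job 3: processing = 14, completes at 24
  Job 4: processing = 16, completes at 40
  Job 5: processing = 16, completes at 56
  Job 6: processing = 19, completes at 75
  Job 7: processing = 20, completes at 95
Sum of completion times = 303
Average completion time = 303/7 = 43.2857

43.2857


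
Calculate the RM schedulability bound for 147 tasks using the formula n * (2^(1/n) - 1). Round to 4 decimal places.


Compute 2^(1/147) = 1.0047264214
Subtract 1: 1.0047264214 - 1 = 0.0047264214
Multiply by n: 147 * 0.0047264214 = 0.6947839458
Round to 4 dp: 0.6948

0.6948


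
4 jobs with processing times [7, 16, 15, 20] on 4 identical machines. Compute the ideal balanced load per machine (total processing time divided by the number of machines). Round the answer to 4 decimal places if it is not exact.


Total processing time = 7 + 16 + 15 + 20 = 58
Number of machines = 4
Ideal balanced load = 58 / 4 = 14.5

14.5


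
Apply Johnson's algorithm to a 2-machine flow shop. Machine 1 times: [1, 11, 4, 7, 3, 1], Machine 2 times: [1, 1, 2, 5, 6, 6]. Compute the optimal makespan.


Apply Johnson's rule:
  Group 1 (a <= b): [(1, 1, 1), (6, 1, 6), (5, 3, 6)]
  Group 2 (a > b): [(4, 7, 5), (3, 4, 2), (2, 11, 1)]
Optimal job order: [1, 6, 5, 4, 3, 2]
Schedule:
  Job 1: M1 done at 1, M2 done at 2
  Job 6: M1 done at 2, M2 done at 8
  Job 5: M1 done at 5, M2 done at 14
  Job 4: M1 done at 12, M2 done at 19
  Job 3: M1 done at 16, M2 done at 21
  Job 2: M1 done at 27, M2 done at 28
Makespan = 28

28


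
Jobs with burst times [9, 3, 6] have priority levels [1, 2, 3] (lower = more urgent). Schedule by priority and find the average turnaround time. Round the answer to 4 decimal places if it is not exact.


Sort by priority (ascending = highest first):
Order: [(1, 9), (2, 3), (3, 6)]
Completion times:
  Priority 1, burst=9, C=9
  Priority 2, burst=3, C=12
  Priority 3, burst=6, C=18
Average turnaround = 39/3 = 13.0

13.0


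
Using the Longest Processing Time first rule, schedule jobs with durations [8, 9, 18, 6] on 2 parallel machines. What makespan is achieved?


Sort jobs in decreasing order (LPT): [18, 9, 8, 6]
Assign each job to the least loaded machine:
  Machine 1: jobs [18], load = 18
  Machine 2: jobs [9, 8, 6], load = 23
Makespan = max load = 23

23


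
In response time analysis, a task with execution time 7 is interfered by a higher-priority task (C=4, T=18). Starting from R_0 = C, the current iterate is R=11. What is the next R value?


R_next = C + ceil(R_prev / T_hp) * C_hp
ceil(11 / 18) = ceil(0.6111) = 1
Interference = 1 * 4 = 4
R_next = 7 + 4 = 11
R_next = R_prev, so the iteration has converged (response time = 11).

11


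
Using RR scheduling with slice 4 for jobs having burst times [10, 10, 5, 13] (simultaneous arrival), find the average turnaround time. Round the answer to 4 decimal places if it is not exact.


Time quantum = 4
Execution trace:
  J1 runs 4 units, time = 4
  J2 runs 4 units, time = 8
  J3 runs 4 units, time = 12
  J4 runs 4 units, time = 16
  J1 runs 4 units, time = 20
  J2 runs 4 units, time = 24
  J3 runs 1 units, time = 25
  J4 runs 4 units, time = 29
  J1 runs 2 units, time = 31
  J2 runs 2 units, time = 33
  J4 runs 4 units, time = 37
  J4 runs 1 units, time = 38
Finish times: [31, 33, 25, 38]
Average turnaround = 127/4 = 31.75

31.75


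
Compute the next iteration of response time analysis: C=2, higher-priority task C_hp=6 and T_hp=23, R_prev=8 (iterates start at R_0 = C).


R_next = C + ceil(R_prev / T_hp) * C_hp
ceil(8 / 23) = ceil(0.3478) = 1
Interference = 1 * 6 = 6
R_next = 2 + 6 = 8
R_next = R_prev, so the iteration has converged (response time = 8).

8


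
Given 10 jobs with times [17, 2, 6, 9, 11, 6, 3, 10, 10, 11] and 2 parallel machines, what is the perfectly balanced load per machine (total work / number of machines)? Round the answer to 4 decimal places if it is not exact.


Total processing time = 17 + 2 + 6 + 9 + 11 + 6 + 3 + 10 + 10 + 11 = 85
Number of machines = 2
Ideal balanced load = 85 / 2 = 42.5

42.5


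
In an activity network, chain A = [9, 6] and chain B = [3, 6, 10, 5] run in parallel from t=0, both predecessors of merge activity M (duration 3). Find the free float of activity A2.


ES(A2) = sum of predecessors on chain A = 9
EF(A2) = ES + duration = 9 + 6 = 15
Successor of A2 is M. ES(M) = max(sum(A), sum(B)) = max(15, 24) = 24
Free float = ES(successor) - EF(current) = 24 - 15 = 9

9


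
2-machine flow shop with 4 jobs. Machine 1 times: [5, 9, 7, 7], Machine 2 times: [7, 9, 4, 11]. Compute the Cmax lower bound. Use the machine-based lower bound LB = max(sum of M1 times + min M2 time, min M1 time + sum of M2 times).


LB1 = sum(M1 times) + min(M2 times) = 28 + 4 = 32
LB2 = min(M1 times) + sum(M2 times) = 5 + 31 = 36
Lower bound = max(LB1, LB2) = max(32, 36) = 36

36


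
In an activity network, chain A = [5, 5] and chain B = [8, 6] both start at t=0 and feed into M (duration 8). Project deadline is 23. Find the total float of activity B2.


Forward pass: ES(B2) = sum of predecessors on chain B = 8
EF = ES + duration = 8 + 6 = 14
Backward pass: LF(M) = deadline = 23; LS(M) = 23 - 8 = 15
LF(B2) = LS(M) - sum(successors on chain B) = 15 - 0 = 15
LS = LF - duration = 15 - 6 = 9
Total float = LS - ES = 9 - 8 = 1

1


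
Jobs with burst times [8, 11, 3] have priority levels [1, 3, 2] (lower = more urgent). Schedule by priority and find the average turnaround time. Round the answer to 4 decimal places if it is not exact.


Sort by priority (ascending = highest first):
Order: [(1, 8), (2, 3), (3, 11)]
Completion times:
  Priority 1, burst=8, C=8
  Priority 2, burst=3, C=11
  Priority 3, burst=11, C=22
Average turnaround = 41/3 = 13.6667

13.6667


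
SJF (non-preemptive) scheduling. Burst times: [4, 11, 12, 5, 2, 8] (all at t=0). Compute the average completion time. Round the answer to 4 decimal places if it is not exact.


SJF order (ascending): [2, 4, 5, 8, 11, 12]
Completion times:
  Job 1: burst=2, C=2
  Job 2: burst=4, C=6
  Job 3: burst=5, C=11
  Job 4: burst=8, C=19
  Job 5: burst=11, C=30
  Job 6: burst=12, C=42
Average completion = 110/6 = 18.3333

18.3333


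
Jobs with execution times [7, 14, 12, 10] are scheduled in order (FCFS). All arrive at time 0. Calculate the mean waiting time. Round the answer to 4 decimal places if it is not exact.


FCFS order (as given): [7, 14, 12, 10]
Waiting times:
  Job 1: wait = 0
  Job 2: wait = 7
  Job 3: wait = 21
  Job 4: wait = 33
Sum of waiting times = 61
Average waiting time = 61/4 = 15.25

15.25


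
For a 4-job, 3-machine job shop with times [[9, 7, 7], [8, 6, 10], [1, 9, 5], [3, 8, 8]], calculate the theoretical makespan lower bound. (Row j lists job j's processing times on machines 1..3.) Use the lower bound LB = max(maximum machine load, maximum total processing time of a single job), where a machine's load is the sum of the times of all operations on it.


Machine loads:
  Machine 1: 9 + 8 + 1 + 3 = 21
  Machine 2: 7 + 6 + 9 + 8 = 30
  Machine 3: 7 + 10 + 5 + 8 = 30
Max machine load = 30
Job totals:
  Job 1: 23
  Job 2: 24
  Job 3: 15
  Job 4: 19
Max job total = 24
Lower bound = max(30, 24) = 30

30


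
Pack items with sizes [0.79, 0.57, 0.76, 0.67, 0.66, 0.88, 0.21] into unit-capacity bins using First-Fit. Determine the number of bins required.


Place items sequentially using First-Fit:
  Item 0.79 -> new Bin 1
  Item 0.57 -> new Bin 2
  Item 0.76 -> new Bin 3
  Item 0.67 -> new Bin 4
  Item 0.66 -> new Bin 5
  Item 0.88 -> new Bin 6
  Item 0.21 -> Bin 1 (now 1.0)
Total bins used = 6

6


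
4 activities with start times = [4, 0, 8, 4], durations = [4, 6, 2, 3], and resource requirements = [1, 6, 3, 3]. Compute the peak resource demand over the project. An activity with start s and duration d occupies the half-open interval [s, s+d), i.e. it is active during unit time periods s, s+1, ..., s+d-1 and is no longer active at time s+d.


Each activity i is active on [start_i, start_i + duration_i).
Compute total resource usage per time slot:
  t=0: active resources = [6], total = 6
  t=1: active resources = [6], total = 6
  t=2: active resources = [6], total = 6
  t=3: active resources = [6], total = 6
  t=4: active resources = [1, 6, 3], total = 10
  t=5: active resources = [1, 6, 3], total = 10
  t=6: active resources = [1, 3], total = 4
  t=7: active resources = [1], total = 1
  t=8: active resources = [3], total = 3
  t=9: active resources = [3], total = 3
Peak resource demand = 10

10


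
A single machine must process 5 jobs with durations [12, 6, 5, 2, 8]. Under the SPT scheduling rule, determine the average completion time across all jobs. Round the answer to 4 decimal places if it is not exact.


Sort jobs by processing time (SPT order): [2, 5, 6, 8, 12]
Compute completion times sequentially:
  Job 1: processing = 2, completes at 2
  Job 2: processing = 5, completes at 7
  Job 3: processing = 6, completes at 13
  Job 4: processing = 8, completes at 21
  Job 5: processing = 12, completes at 33
Sum of completion times = 76
Average completion time = 76/5 = 15.2

15.2


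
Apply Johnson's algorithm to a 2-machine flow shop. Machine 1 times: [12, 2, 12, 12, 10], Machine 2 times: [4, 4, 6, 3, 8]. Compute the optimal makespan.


Apply Johnson's rule:
  Group 1 (a <= b): [(2, 2, 4)]
  Group 2 (a > b): [(5, 10, 8), (3, 12, 6), (1, 12, 4), (4, 12, 3)]
Optimal job order: [2, 5, 3, 1, 4]
Schedule:
  Job 2: M1 done at 2, M2 done at 6
  Job 5: M1 done at 12, M2 done at 20
  Job 3: M1 done at 24, M2 done at 30
  Job 1: M1 done at 36, M2 done at 40
  Job 4: M1 done at 48, M2 done at 51
Makespan = 51

51


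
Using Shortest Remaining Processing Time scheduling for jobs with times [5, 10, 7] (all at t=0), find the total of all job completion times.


Since all jobs arrive at t=0, SRPT equals SPT ordering.
SPT order: [5, 7, 10]
Completion times:
  Job 1: p=5, C=5
  Job 2: p=7, C=12
  Job 3: p=10, C=22
Total completion time = 5 + 12 + 22 = 39

39


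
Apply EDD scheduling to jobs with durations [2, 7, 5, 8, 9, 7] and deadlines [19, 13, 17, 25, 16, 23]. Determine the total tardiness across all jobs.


Sort by due date (EDD order): [(7, 13), (9, 16), (5, 17), (2, 19), (7, 23), (8, 25)]
Compute completion times and tardiness:
  Job 1: p=7, d=13, C=7, tardiness=max(0,7-13)=0
  Job 2: p=9, d=16, C=16, tardiness=max(0,16-16)=0
  Job 3: p=5, d=17, C=21, tardiness=max(0,21-17)=4
  Job 4: p=2, d=19, C=23, tardiness=max(0,23-19)=4
  Job 5: p=7, d=23, C=30, tardiness=max(0,30-23)=7
  Job 6: p=8, d=25, C=38, tardiness=max(0,38-25)=13
Total tardiness = 28

28


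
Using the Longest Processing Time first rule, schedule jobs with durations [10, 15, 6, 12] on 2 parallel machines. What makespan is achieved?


Sort jobs in decreasing order (LPT): [15, 12, 10, 6]
Assign each job to the least loaded machine:
  Machine 1: jobs [15, 6], load = 21
  Machine 2: jobs [12, 10], load = 22
Makespan = max load = 22

22


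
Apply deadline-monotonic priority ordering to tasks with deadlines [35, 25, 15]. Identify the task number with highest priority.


Sort tasks by relative deadline (ascending):
  Task 3: deadline = 15
  Task 2: deadline = 25
  Task 1: deadline = 35
Priority order (highest first): [3, 2, 1]
Highest priority task = 3

3


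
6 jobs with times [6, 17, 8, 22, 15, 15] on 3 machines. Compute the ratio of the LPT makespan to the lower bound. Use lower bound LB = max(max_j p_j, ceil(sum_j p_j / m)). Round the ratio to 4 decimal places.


LPT order: [22, 17, 15, 15, 8, 6]
Machine loads after assignment: [28, 25, 30]
LPT makespan = 30
Lower bound = max(max_job, ceil(total/3)) = max(22, 28) = 28
Ratio = 30 / 28 = 1.0714

1.0714


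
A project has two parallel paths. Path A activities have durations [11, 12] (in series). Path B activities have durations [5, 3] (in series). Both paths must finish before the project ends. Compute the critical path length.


Path A total = 11 + 12 = 23
Path B total = 5 + 3 = 8
Critical path = longest path = max(23, 8) = 23

23


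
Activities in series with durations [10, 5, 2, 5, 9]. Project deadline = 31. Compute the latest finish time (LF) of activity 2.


LF(activity 2) = deadline - sum of successor durations
Successors: activities 3 through 5 with durations [2, 5, 9]
Sum of successor durations = 16
LF = 31 - 16 = 15

15


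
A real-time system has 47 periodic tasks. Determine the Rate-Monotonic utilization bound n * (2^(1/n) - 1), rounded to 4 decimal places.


Compute 2^(1/47) = 1.0148570979
Subtract 1: 1.0148570979 - 1 = 0.0148570979
Multiply by n: 47 * 0.0148570979 = 0.6982836013
Round to 4 dp: 0.6983

0.6983


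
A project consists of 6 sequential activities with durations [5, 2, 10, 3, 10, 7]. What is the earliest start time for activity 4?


Activity 4 starts after activities 1 through 3 complete.
Predecessor durations: [5, 2, 10]
ES = 5 + 2 + 10 = 17

17


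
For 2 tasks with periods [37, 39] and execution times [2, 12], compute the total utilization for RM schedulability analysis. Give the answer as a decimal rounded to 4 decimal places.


Compute individual utilizations (exact fractions):
  Task 1: C/T = 2/37 (approx. 0.0541)
  Task 2: C/T = 12/39 = 4/13 (approx. 0.3077)
Total utilization U = 2/37 + 4/13 = 174/481
Rounded to 4 decimal places: U = 0.3617
RM (Liu & Layland) bound for 2 tasks = 0.828427; compare with U = 174/481 (approx. 0.361746)
U <= bound, so schedulable by RM sufficient condition.

0.3617


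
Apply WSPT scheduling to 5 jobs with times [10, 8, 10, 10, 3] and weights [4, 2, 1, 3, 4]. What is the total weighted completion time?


Compute p/w ratios and sort ascending (WSPT): [(3, 4), (10, 4), (10, 3), (8, 2), (10, 1)]
Compute weighted completion times:
  Job (p=3,w=4): C=3, w*C=4*3=12
  Job (p=10,w=4): C=13, w*C=4*13=52
  Job (p=10,w=3): C=23, w*C=3*23=69
  Job (p=8,w=2): C=31, w*C=2*31=62
  Job (p=10,w=1): C=41, w*C=1*41=41
Total weighted completion time = 236

236


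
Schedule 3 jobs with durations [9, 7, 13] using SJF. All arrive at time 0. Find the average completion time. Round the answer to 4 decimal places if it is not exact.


SJF order (ascending): [7, 9, 13]
Completion times:
  Job 1: burst=7, C=7
  Job 2: burst=9, C=16
  Job 3: burst=13, C=29
Average completion = 52/3 = 17.3333

17.3333


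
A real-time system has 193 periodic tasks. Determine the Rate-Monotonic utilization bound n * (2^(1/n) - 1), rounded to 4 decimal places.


Compute 2^(1/193) = 1.0035978931
Subtract 1: 1.0035978931 - 1 = 0.0035978931
Multiply by n: 193 * 0.0035978931 = 0.6943933683
Round to 4 dp: 0.6944

0.6944


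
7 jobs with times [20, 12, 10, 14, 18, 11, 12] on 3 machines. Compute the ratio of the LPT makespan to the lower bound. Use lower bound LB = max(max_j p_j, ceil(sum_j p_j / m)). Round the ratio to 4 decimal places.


LPT order: [20, 18, 14, 12, 12, 11, 10]
Machine loads after assignment: [31, 30, 36]
LPT makespan = 36
Lower bound = max(max_job, ceil(total/3)) = max(20, 33) = 33
Ratio = 36 / 33 = 1.0909

1.0909


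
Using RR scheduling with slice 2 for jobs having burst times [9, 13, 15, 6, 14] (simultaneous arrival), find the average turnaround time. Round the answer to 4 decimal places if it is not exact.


Time quantum = 2
Execution trace:
  J1 runs 2 units, time = 2
  J2 runs 2 units, time = 4
  J3 runs 2 units, time = 6
  J4 runs 2 units, time = 8
  J5 runs 2 units, time = 10
  J1 runs 2 units, time = 12
  J2 runs 2 units, time = 14
  J3 runs 2 units, time = 16
  J4 runs 2 units, time = 18
  J5 runs 2 units, time = 20
  J1 runs 2 units, time = 22
  J2 runs 2 units, time = 24
  J3 runs 2 units, time = 26
  J4 runs 2 units, time = 28
  J5 runs 2 units, time = 30
  J1 runs 2 units, time = 32
  J2 runs 2 units, time = 34
  J3 runs 2 units, time = 36
  J5 runs 2 units, time = 38
  J1 runs 1 units, time = 39
  J2 runs 2 units, time = 41
  J3 runs 2 units, time = 43
  J5 runs 2 units, time = 45
  J2 runs 2 units, time = 47
  J3 runs 2 units, time = 49
  J5 runs 2 units, time = 51
  J2 runs 1 units, time = 52
  J3 runs 2 units, time = 54
  J5 runs 2 units, time = 56
  J3 runs 1 units, time = 57
Finish times: [39, 52, 57, 28, 56]
Average turnaround = 232/5 = 46.4

46.4


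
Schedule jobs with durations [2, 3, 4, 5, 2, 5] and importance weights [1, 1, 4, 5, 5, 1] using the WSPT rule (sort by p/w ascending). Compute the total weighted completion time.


Compute p/w ratios and sort ascending (WSPT): [(2, 5), (4, 4), (5, 5), (2, 1), (3, 1), (5, 1)]
Compute weighted completion times:
  Job (p=2,w=5): C=2, w*C=5*2=10
  Job (p=4,w=4): C=6, w*C=4*6=24
  Job (p=5,w=5): C=11, w*C=5*11=55
  Job (p=2,w=1): C=13, w*C=1*13=13
  Job (p=3,w=1): C=16, w*C=1*16=16
  Job (p=5,w=1): C=21, w*C=1*21=21
Total weighted completion time = 139

139


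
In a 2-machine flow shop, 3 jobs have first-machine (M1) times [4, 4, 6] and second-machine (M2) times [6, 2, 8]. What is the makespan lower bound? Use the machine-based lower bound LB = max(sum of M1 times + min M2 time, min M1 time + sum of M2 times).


LB1 = sum(M1 times) + min(M2 times) = 14 + 2 = 16
LB2 = min(M1 times) + sum(M2 times) = 4 + 16 = 20
Lower bound = max(LB1, LB2) = max(16, 20) = 20

20


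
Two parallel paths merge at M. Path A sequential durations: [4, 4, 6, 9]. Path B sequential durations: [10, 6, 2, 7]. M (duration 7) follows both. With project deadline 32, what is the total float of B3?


Forward pass: ES(B3) = sum of predecessors on chain B = 16
EF = ES + duration = 16 + 2 = 18
Backward pass: LF(M) = deadline = 32; LS(M) = 32 - 7 = 25
LF(B3) = LS(M) - sum(successors on chain B) = 25 - 7 = 18
LS = LF - duration = 18 - 2 = 16
Total float = LS - ES = 16 - 16 = 0

0


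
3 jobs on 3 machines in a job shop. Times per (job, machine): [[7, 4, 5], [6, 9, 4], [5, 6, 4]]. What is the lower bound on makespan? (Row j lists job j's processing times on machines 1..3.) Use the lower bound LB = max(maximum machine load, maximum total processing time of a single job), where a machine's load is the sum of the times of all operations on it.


Machine loads:
  Machine 1: 7 + 6 + 5 = 18
  Machine 2: 4 + 9 + 6 = 19
  Machine 3: 5 + 4 + 4 = 13
Max machine load = 19
Job totals:
  Job 1: 16
  Job 2: 19
  Job 3: 15
Max job total = 19
Lower bound = max(19, 19) = 19

19


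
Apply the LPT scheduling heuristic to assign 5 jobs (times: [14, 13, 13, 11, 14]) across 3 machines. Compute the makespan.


Sort jobs in decreasing order (LPT): [14, 14, 13, 13, 11]
Assign each job to the least loaded machine:
  Machine 1: jobs [14, 11], load = 25
  Machine 2: jobs [14], load = 14
  Machine 3: jobs [13, 13], load = 26
Makespan = max load = 26

26


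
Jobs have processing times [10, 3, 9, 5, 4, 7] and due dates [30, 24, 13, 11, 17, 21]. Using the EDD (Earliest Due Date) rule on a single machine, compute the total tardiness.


Sort by due date (EDD order): [(5, 11), (9, 13), (4, 17), (7, 21), (3, 24), (10, 30)]
Compute completion times and tardiness:
  Job 1: p=5, d=11, C=5, tardiness=max(0,5-11)=0
  Job 2: p=9, d=13, C=14, tardiness=max(0,14-13)=1
  Job 3: p=4, d=17, C=18, tardiness=max(0,18-17)=1
  Job 4: p=7, d=21, C=25, tardiness=max(0,25-21)=4
  Job 5: p=3, d=24, C=28, tardiness=max(0,28-24)=4
  Job 6: p=10, d=30, C=38, tardiness=max(0,38-30)=8
Total tardiness = 18

18


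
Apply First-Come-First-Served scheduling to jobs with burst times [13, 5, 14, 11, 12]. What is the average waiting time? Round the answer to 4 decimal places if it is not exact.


FCFS order (as given): [13, 5, 14, 11, 12]
Waiting times:
  Job 1: wait = 0
  Job 2: wait = 13
  Job 3: wait = 18
  Job 4: wait = 32
  Job 5: wait = 43
Sum of waiting times = 106
Average waiting time = 106/5 = 21.2

21.2


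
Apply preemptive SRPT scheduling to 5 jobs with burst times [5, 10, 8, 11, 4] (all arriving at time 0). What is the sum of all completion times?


Since all jobs arrive at t=0, SRPT equals SPT ordering.
SPT order: [4, 5, 8, 10, 11]
Completion times:
  Job 1: p=4, C=4
  Job 2: p=5, C=9
  Job 3: p=8, C=17
  Job 4: p=10, C=27
  Job 5: p=11, C=38
Total completion time = 4 + 9 + 17 + 27 + 38 = 95

95


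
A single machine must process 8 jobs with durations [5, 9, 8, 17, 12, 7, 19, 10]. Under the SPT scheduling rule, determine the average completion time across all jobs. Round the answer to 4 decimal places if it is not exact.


Sort jobs by processing time (SPT order): [5, 7, 8, 9, 10, 12, 17, 19]
Compute completion times sequentially:
  Job 1: processing = 5, completes at 5
  Job 2: processing = 7, completes at 12
  Job 3: processing = 8, completes at 20
  Job 4: processing = 9, completes at 29
  Job 5: processing = 10, completes at 39
  Job 6: processing = 12, completes at 51
  Job 7: processing = 17, completes at 68
  Job 8: processing = 19, completes at 87
Sum of completion times = 311
Average completion time = 311/8 = 38.875

38.875


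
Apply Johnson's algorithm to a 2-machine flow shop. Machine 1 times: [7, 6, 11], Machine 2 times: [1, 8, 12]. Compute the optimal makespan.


Apply Johnson's rule:
  Group 1 (a <= b): [(2, 6, 8), (3, 11, 12)]
  Group 2 (a > b): [(1, 7, 1)]
Optimal job order: [2, 3, 1]
Schedule:
  Job 2: M1 done at 6, M2 done at 14
  Job 3: M1 done at 17, M2 done at 29
  Job 1: M1 done at 24, M2 done at 30
Makespan = 30

30


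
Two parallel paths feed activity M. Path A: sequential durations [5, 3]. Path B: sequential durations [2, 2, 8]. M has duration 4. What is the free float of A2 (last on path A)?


ES(A2) = sum of predecessors on chain A = 5
EF(A2) = ES + duration = 5 + 3 = 8
Successor of A2 is M. ES(M) = max(sum(A), sum(B)) = max(8, 12) = 12
Free float = ES(successor) - EF(current) = 12 - 8 = 4

4


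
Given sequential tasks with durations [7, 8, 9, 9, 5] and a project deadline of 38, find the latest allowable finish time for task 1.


LF(activity 1) = deadline - sum of successor durations
Successors: activities 2 through 5 with durations [8, 9, 9, 5]
Sum of successor durations = 31
LF = 38 - 31 = 7

7


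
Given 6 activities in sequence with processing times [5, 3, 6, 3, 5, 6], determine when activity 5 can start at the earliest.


Activity 5 starts after activities 1 through 4 complete.
Predecessor durations: [5, 3, 6, 3]
ES = 5 + 3 + 6 + 3 = 17

17


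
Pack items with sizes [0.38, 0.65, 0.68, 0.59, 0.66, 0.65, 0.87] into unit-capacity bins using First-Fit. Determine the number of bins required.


Place items sequentially using First-Fit:
  Item 0.38 -> new Bin 1
  Item 0.65 -> new Bin 2
  Item 0.68 -> new Bin 3
  Item 0.59 -> Bin 1 (now 0.97)
  Item 0.66 -> new Bin 4
  Item 0.65 -> new Bin 5
  Item 0.87 -> new Bin 6
Total bins used = 6

6


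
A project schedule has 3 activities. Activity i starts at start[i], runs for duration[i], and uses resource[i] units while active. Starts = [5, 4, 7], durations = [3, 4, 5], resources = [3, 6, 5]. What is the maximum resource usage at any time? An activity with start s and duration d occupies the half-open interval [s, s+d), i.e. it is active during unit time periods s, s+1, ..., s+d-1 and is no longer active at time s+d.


Each activity i is active on [start_i, start_i + duration_i).
Compute total resource usage per time slot:
  t=0: active resources = [], total = 0
  t=1: active resources = [], total = 0
  t=2: active resources = [], total = 0
  t=3: active resources = [], total = 0
  t=4: active resources = [6], total = 6
  t=5: active resources = [3, 6], total = 9
  t=6: active resources = [3, 6], total = 9
  t=7: active resources = [3, 6, 5], total = 14
  t=8: active resources = [5], total = 5
  t=9: active resources = [5], total = 5
  t=10: active resources = [5], total = 5
  t=11: active resources = [5], total = 5
Peak resource demand = 14

14


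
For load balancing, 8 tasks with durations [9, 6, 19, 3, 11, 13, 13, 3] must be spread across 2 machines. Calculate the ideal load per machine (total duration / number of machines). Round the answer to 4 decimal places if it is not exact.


Total processing time = 9 + 6 + 19 + 3 + 11 + 13 + 13 + 3 = 77
Number of machines = 2
Ideal balanced load = 77 / 2 = 38.5

38.5


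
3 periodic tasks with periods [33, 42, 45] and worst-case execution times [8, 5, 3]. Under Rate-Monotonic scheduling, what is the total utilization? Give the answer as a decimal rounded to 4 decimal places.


Compute individual utilizations (exact fractions):
  Task 1: C/T = 8/33 (approx. 0.2424)
  Task 2: C/T = 5/42 (approx. 0.119)
  Task 3: C/T = 3/45 = 1/15 (approx. 0.0667)
Total utilization U = 8/33 + 5/42 + 1/15 = 989/2310
Rounded to 4 decimal places: U = 0.4281
RM (Liu & Layland) bound for 3 tasks = 0.779763; compare with U = 989/2310 (approx. 0.428139)
U <= bound, so schedulable by RM sufficient condition.

0.4281


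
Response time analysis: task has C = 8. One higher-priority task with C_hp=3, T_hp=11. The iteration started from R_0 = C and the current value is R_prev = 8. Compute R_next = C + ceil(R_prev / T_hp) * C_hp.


R_next = C + ceil(R_prev / T_hp) * C_hp
ceil(8 / 11) = ceil(0.7273) = 1
Interference = 1 * 3 = 3
R_next = 8 + 3 = 11

11


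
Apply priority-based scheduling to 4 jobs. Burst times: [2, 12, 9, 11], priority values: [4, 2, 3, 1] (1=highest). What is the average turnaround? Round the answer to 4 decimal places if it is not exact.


Sort by priority (ascending = highest first):
Order: [(1, 11), (2, 12), (3, 9), (4, 2)]
Completion times:
  Priority 1, burst=11, C=11
  Priority 2, burst=12, C=23
  Priority 3, burst=9, C=32
  Priority 4, burst=2, C=34
Average turnaround = 100/4 = 25.0

25.0


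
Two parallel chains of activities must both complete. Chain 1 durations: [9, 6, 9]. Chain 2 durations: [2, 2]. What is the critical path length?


Path A total = 9 + 6 + 9 = 24
Path B total = 2 + 2 = 4
Critical path = longest path = max(24, 4) = 24

24


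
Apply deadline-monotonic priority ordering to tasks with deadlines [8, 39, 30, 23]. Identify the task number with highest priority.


Sort tasks by relative deadline (ascending):
  Task 1: deadline = 8
  Task 4: deadline = 23
  Task 3: deadline = 30
  Task 2: deadline = 39
Priority order (highest first): [1, 4, 3, 2]
Highest priority task = 1

1


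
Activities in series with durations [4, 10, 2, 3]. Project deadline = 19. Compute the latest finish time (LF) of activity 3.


LF(activity 3) = deadline - sum of successor durations
Successors: activities 4 through 4 with durations [3]
Sum of successor durations = 3
LF = 19 - 3 = 16

16


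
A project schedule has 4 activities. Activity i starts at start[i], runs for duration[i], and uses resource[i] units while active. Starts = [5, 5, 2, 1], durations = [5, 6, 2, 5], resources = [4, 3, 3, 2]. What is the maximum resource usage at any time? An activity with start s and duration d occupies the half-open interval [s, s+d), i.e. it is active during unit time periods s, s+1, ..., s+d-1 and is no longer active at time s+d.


Each activity i is active on [start_i, start_i + duration_i).
Compute total resource usage per time slot:
  t=0: active resources = [], total = 0
  t=1: active resources = [2], total = 2
  t=2: active resources = [3, 2], total = 5
  t=3: active resources = [3, 2], total = 5
  t=4: active resources = [2], total = 2
  t=5: active resources = [4, 3, 2], total = 9
  t=6: active resources = [4, 3], total = 7
  t=7: active resources = [4, 3], total = 7
  t=8: active resources = [4, 3], total = 7
  t=9: active resources = [4, 3], total = 7
  t=10: active resources = [3], total = 3
Peak resource demand = 9

9


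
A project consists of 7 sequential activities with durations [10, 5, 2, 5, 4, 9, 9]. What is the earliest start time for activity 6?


Activity 6 starts after activities 1 through 5 complete.
Predecessor durations: [10, 5, 2, 5, 4]
ES = 10 + 5 + 2 + 5 + 4 = 26

26


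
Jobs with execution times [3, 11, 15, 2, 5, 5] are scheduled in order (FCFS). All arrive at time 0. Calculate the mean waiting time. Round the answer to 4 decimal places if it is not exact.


FCFS order (as given): [3, 11, 15, 2, 5, 5]
Waiting times:
  Job 1: wait = 0
  Job 2: wait = 3
  Job 3: wait = 14
  Job 4: wait = 29
  Job 5: wait = 31
  Job 6: wait = 36
Sum of waiting times = 113
Average waiting time = 113/6 = 18.8333

18.8333


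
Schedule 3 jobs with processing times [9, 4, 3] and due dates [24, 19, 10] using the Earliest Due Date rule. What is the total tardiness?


Sort by due date (EDD order): [(3, 10), (4, 19), (9, 24)]
Compute completion times and tardiness:
  Job 1: p=3, d=10, C=3, tardiness=max(0,3-10)=0
  Job 2: p=4, d=19, C=7, tardiness=max(0,7-19)=0
  Job 3: p=9, d=24, C=16, tardiness=max(0,16-24)=0
Total tardiness = 0

0


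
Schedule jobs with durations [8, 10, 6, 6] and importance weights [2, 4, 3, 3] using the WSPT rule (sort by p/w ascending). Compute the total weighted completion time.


Compute p/w ratios and sort ascending (WSPT): [(6, 3), (6, 3), (10, 4), (8, 2)]
Compute weighted completion times:
  Job (p=6,w=3): C=6, w*C=3*6=18
  Job (p=6,w=3): C=12, w*C=3*12=36
  Job (p=10,w=4): C=22, w*C=4*22=88
  Job (p=8,w=2): C=30, w*C=2*30=60
Total weighted completion time = 202

202


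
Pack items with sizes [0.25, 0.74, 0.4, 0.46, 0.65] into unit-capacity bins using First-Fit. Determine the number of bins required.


Place items sequentially using First-Fit:
  Item 0.25 -> new Bin 1
  Item 0.74 -> Bin 1 (now 0.99)
  Item 0.4 -> new Bin 2
  Item 0.46 -> Bin 2 (now 0.86)
  Item 0.65 -> new Bin 3
Total bins used = 3

3


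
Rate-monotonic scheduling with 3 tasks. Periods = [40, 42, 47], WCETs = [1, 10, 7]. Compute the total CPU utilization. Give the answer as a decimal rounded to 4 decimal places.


Compute individual utilizations (exact fractions):
  Task 1: C/T = 1/40 (approx. 0.025)
  Task 2: C/T = 10/42 = 5/21 (approx. 0.2381)
  Task 3: C/T = 7/47 (approx. 0.1489)
Total utilization U = 1/40 + 5/21 + 7/47 = 16267/39480
Rounded to 4 decimal places: U = 0.4120
RM (Liu & Layland) bound for 3 tasks = 0.779763; compare with U = 16267/39480 (approx. 0.412031)
U <= bound, so schedulable by RM sufficient condition.

0.4120


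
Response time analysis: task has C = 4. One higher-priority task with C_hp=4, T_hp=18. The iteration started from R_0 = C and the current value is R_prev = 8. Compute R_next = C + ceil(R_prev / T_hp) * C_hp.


R_next = C + ceil(R_prev / T_hp) * C_hp
ceil(8 / 18) = ceil(0.4444) = 1
Interference = 1 * 4 = 4
R_next = 4 + 4 = 8
R_next = R_prev, so the iteration has converged (response time = 8).

8


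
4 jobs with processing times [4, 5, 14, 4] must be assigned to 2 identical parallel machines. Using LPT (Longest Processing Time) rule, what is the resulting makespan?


Sort jobs in decreasing order (LPT): [14, 5, 4, 4]
Assign each job to the least loaded machine:
  Machine 1: jobs [14], load = 14
  Machine 2: jobs [5, 4, 4], load = 13
Makespan = max load = 14

14


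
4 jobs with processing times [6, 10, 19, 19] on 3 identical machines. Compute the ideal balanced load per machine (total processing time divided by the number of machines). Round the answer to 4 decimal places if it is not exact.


Total processing time = 6 + 10 + 19 + 19 = 54
Number of machines = 3
Ideal balanced load = 54 / 3 = 18.0

18.0


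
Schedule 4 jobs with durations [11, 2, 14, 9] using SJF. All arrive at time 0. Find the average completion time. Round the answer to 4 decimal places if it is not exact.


SJF order (ascending): [2, 9, 11, 14]
Completion times:
  Job 1: burst=2, C=2
  Job 2: burst=9, C=11
  Job 3: burst=11, C=22
  Job 4: burst=14, C=36
Average completion = 71/4 = 17.75

17.75


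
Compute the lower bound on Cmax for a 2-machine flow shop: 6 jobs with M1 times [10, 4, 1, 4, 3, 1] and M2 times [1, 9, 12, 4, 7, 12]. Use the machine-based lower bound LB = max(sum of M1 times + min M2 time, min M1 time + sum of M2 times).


LB1 = sum(M1 times) + min(M2 times) = 23 + 1 = 24
LB2 = min(M1 times) + sum(M2 times) = 1 + 45 = 46
Lower bound = max(LB1, LB2) = max(24, 46) = 46

46


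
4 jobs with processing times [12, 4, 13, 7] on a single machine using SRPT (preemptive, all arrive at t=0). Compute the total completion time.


Since all jobs arrive at t=0, SRPT equals SPT ordering.
SPT order: [4, 7, 12, 13]
Completion times:
  Job 1: p=4, C=4
  Job 2: p=7, C=11
  Job 3: p=12, C=23
  Job 4: p=13, C=36
Total completion time = 4 + 11 + 23 + 36 = 74

74
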